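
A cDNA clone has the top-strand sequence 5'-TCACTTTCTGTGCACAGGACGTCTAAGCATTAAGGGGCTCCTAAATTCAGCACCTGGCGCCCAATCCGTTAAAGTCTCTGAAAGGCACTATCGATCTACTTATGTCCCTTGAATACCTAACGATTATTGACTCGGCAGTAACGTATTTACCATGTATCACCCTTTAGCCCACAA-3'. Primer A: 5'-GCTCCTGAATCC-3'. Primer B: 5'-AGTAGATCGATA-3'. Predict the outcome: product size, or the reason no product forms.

Primer A (GCTCCTGAATCC) does not match the top strand, and its reverse complement GGATTCAGGAGC does not match either.
With no annealing site for primer A, no amplification occurs.

No product — primer A has no binding site in the template.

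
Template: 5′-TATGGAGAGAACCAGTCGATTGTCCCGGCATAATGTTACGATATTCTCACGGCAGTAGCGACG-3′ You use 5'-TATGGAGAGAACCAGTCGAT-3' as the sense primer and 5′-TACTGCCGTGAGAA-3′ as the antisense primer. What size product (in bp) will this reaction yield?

57 bp

The forward primer matches the template at positions 1–20.
Taking the reverse complement of TACTGCCGTGAGAA gives TTCTCACGGCAGTA, found at positions 44–57 on the template; the primer anneals here to the top strand with its 3' end pointing upstream.
Amplicon spans positions 1–57: 57 bp.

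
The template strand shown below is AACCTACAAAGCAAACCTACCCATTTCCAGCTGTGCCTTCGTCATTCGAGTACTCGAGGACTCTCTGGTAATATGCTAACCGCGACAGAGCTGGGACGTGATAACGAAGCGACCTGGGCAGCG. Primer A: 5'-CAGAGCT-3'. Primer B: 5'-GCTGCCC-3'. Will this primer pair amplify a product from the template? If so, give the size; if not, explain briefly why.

Primer A (CAGAGCT) matches the top strand at positions 86–92; it acts as a forward primer.
Primer B's reverse complement is GGGCAGC, matching the top strand at positions 116–122; it acts as a reverse primer.
The 3' ends face each other across positions 86–122, giving a 37 bp product.

Yes — a 37 bp product.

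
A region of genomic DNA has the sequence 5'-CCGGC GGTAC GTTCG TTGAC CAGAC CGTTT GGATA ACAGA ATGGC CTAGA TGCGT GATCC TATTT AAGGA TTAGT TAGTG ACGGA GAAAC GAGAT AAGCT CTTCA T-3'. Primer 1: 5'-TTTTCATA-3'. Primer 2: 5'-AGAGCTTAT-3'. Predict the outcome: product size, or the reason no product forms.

No product — primer 1 has no binding site in the template.

Primer 1 (TTTTCATA) does not match the top strand, and its reverse complement TATGAAAA does not match either.
With no annealing site for primer 1, no amplification occurs.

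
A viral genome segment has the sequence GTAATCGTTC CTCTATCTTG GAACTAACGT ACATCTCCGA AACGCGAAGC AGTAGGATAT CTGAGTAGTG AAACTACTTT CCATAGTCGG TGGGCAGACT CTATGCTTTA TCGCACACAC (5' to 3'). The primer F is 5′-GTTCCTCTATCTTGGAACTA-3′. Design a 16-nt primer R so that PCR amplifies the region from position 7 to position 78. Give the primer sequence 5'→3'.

The product's 3' end on the top strand is position 78.
The reverse primer anneals to the top strand over positions 63–78, i.e. to GAGTAGTGAAACTACT.
Its sequence written 5'→3' is the reverse complement: AGTAGTTTCACTACTC.

5'-AGTAGTTTCACTACTC-3'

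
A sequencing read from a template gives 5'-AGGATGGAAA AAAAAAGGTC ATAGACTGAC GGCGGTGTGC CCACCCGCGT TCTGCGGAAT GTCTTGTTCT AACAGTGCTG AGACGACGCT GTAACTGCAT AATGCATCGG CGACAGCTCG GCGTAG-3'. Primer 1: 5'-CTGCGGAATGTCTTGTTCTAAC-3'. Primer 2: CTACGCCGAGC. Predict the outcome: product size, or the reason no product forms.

Yes — a 75 bp product.

Primer 1 (CTGCGGAATGTCTTGTTCTAAC) matches the top strand at positions 52–73; it acts as a forward primer.
Primer 2's reverse complement is GCTCGGCGTAG, matching the top strand at positions 116–126; it acts as a reverse primer.
The 3' ends face each other across positions 52–126, giving a 75 bp product.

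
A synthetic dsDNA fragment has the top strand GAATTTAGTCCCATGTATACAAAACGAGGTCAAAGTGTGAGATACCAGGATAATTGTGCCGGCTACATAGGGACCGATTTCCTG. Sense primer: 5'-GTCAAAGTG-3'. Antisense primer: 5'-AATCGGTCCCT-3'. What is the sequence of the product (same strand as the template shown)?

5'-GTCAAAGTGTGAGATACCAGGATAATTGTGCCGGCTACATAGGGACCGATT-3'

Scanning the template, GTCAAAGTG occurs at positions 29–37; this primer anneals to the bottom strand there with its 3' end pointing downstream.
Taking the reverse complement of AATCGGTCCCT gives AGGGACCGATT, found at positions 69–79 on the template; the primer anneals here to the top strand with its 3' end pointing upstream.
The product is the template from position 29 through 79 (51 bp).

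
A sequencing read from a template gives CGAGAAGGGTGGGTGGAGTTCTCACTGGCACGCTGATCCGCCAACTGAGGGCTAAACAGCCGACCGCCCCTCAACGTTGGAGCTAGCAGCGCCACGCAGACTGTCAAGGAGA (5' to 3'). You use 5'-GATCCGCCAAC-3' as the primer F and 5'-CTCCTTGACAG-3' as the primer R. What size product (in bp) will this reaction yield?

77 bp

Forward primer GATCCGCCAAC is found on the top strand at positions 35–45.
Taking the reverse complement of CTCCTTGACAG gives CTGTCAAGGAG, found at positions 101–111 on the template; the primer anneals here to the top strand with its 3' end pointing upstream.
Product length = (reverse-primer end) − (forward-primer start) + 1 = 111 − 35 + 1 = 77 bp.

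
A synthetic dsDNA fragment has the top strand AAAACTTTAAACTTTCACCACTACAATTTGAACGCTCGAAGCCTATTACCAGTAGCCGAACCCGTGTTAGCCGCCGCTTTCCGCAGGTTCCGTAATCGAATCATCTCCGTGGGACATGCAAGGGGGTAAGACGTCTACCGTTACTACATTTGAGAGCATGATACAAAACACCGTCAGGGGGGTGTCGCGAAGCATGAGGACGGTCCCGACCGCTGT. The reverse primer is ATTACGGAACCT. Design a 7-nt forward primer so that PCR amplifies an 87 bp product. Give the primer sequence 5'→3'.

5'-AACTTTC-3'

The reverse primer's reverse complement AGGTTCCGTAAT matches the template at positions 85–96, so the product ends at position 96.
An 87 bp product then starts at position 96 − 87 + 1 = 10.
The forward primer is identical to the top strand there: AACTTTC.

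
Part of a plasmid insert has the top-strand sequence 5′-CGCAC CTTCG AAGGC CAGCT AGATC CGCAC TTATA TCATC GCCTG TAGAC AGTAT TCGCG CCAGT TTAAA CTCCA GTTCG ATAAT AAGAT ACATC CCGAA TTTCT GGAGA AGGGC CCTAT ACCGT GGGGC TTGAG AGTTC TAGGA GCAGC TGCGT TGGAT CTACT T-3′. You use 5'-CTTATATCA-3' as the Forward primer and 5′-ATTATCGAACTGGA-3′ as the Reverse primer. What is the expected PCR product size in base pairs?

56 bp

Forward primer CTTATATCA is found on the top strand at positions 30–38.
Reverse complement of the reverse primer: TCCAGTTCGATAAT. This occurs on the top strand at positions 72–85.
Product length = (reverse-primer end) − (forward-primer start) + 1 = 85 − 30 + 1 = 56 bp.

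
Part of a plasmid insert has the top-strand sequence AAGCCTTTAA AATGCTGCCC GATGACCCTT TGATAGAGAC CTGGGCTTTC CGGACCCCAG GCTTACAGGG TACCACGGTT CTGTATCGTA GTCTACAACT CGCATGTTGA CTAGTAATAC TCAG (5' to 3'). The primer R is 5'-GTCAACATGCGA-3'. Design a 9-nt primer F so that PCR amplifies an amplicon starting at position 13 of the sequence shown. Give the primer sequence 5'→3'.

5'-TGCTGCCCG-3'

The reverse primer's reverse complement TCGCATGTTGAC matches the template at positions 100–111; the product starts at position 13.
The forward primer is identical to the top strand over positions 13–21: TGCTGCCCG.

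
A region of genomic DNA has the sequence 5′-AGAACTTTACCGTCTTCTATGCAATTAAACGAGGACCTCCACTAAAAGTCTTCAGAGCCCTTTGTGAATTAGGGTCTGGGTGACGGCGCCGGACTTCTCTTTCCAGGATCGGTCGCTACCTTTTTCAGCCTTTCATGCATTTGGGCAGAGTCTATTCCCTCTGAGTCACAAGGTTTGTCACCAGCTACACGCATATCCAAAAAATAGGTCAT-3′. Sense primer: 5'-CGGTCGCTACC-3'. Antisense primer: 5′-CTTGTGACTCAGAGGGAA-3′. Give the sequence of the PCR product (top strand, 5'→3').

Forward primer CGGTCGCTACC is found on the top strand at positions 110–120.
The reverse primer's reverse complement is TTCCCTCTGAGTCACAAG, which matches the template at positions 155–172.
The product is the template from position 110 through 172 (63 bp).

5'-CGGTCGCTACCTTTTTCAGCCTTTCATGCATTTGGGCAGAGTCTATTCCCTCTGAGTCACAAG-3'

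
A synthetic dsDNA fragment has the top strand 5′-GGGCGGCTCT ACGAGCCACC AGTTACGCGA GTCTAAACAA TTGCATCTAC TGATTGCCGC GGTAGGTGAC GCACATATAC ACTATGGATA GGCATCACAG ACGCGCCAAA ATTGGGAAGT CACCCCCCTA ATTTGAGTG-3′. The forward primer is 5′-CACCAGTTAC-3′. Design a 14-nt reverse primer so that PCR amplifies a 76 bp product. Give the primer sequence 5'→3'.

5'-CCTATCCATAGTGT-3'

The forward primer binds at positions 17–26, so a 76 bp product ends at position 17 + 76 − 1 = 92.
The reverse primer anneals to the top strand over positions 79–92, i.e. to ACACTATGGATAGG.
Its sequence written 5'→3' is the reverse complement: CCTATCCATAGTGT.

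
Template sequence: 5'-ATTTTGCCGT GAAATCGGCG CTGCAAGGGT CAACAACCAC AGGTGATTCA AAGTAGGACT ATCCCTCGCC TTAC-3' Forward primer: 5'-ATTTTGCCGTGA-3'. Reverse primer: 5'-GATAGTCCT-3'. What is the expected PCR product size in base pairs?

63 bp

Forward primer ATTTTGCCGTGA is found on the top strand at positions 1–12.
Taking the reverse complement of GATAGTCCT gives AGGACTATC, found at positions 55–63 on the template; the primer anneals here to the top strand with its 3' end pointing upstream.
Amplicon spans positions 1–63: 63 bp.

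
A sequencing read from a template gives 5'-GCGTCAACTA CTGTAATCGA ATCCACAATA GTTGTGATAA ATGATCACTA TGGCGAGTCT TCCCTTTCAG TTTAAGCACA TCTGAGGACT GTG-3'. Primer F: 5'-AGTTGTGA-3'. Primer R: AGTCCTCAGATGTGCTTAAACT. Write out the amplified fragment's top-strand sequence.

5'-AGTTGTGATAAATGATCACTATGGCGAGTCTTCCCTTTCAGTTTAAGCACATCTGAGGACT-3'

Scanning the template, AGTTGTGA occurs at positions 30–37; this primer anneals to the bottom strand there with its 3' end pointing downstream.
Reverse complement of the reverse primer: AGTTTAAGCACATCTGAGGACT. This occurs on the top strand at positions 69–90.
The product is the template from position 30 through 90 (61 bp).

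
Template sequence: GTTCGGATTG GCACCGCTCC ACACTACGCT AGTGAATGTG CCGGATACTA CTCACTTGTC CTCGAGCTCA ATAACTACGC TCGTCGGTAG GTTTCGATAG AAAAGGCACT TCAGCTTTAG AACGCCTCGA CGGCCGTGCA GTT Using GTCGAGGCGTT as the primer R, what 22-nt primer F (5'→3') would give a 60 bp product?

The reverse primer's reverse complement AACGCCTCGAC matches the template at positions 121–131, so the product ends at position 131.
A 60 bp product then starts at position 131 − 60 + 1 = 72.
The forward primer is identical to the top strand there: TAACTACGCTCGTCGGTAGGTT.

5'-TAACTACGCTCGTCGGTAGGTT-3'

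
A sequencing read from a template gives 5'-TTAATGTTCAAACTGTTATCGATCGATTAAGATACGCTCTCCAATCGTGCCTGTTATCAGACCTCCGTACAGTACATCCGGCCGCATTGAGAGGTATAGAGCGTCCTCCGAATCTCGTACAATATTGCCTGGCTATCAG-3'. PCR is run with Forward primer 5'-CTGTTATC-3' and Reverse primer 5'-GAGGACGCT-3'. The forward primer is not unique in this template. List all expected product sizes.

96 bp, 58 bp

The forward primer CTGTTATC matches the top strand at positions 13–20, 51–58.
The reverse primer's reverse complement is AGCGTCCTC, matching at positions 100–108.
Each forward site pairs with the reverse site to give a product ending at position 108: sizes 96, 58 bp.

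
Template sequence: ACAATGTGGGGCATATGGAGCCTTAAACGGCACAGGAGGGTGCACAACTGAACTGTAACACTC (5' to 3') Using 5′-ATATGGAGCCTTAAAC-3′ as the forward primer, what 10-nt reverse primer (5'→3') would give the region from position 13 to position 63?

The product's 3' end on the top strand is position 63.
The reverse primer anneals to the top strand over positions 54–63, i.e. to TGTAACACTC.
Its sequence written 5'→3' is the reverse complement: GAGTGTTACA.

5'-GAGTGTTACA-3'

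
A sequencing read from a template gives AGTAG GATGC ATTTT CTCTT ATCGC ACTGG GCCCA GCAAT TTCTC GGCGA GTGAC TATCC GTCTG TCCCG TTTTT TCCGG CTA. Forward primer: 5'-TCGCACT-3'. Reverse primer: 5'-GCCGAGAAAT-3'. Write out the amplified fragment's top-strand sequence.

5'-TCGCACTGGGCCCAGCAATTTCTCGGC-3'

Scanning the template, TCGCACT occurs at positions 22–28; this primer anneals to the bottom strand there with its 3' end pointing downstream.
The reverse primer's reverse complement is ATTTCTCGGC, which matches the template at positions 39–48.
The product is the template from position 22 through 48 (27 bp).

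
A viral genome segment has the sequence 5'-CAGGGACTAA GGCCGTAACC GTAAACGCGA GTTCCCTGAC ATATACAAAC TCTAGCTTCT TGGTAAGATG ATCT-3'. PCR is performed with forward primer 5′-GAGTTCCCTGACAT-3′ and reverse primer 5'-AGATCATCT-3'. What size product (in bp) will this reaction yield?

46 bp

Forward primer GAGTTCCCTGACAT is found on the top strand at positions 29–42.
Reverse complement of the reverse primer: AGATGATCT. This occurs on the top strand at positions 66–74.
Amplicon spans positions 29–74: 46 bp.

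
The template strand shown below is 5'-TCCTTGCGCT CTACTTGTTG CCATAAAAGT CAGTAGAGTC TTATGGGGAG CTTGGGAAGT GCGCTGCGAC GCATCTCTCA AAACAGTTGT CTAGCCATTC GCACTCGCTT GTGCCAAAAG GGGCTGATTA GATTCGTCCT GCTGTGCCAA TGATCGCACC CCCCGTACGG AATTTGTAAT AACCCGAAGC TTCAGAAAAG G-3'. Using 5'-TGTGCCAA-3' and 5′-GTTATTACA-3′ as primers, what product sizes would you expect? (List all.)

The forward primer TGTGCCAA matches the top strand at positions 110–117, 143–150.
The reverse primer's reverse complement is TGTAATAAC, matching at positions 175–183.
Each forward site pairs with the reverse site to give a product ending at position 183: sizes 74, 41 bp.

74 bp, 41 bp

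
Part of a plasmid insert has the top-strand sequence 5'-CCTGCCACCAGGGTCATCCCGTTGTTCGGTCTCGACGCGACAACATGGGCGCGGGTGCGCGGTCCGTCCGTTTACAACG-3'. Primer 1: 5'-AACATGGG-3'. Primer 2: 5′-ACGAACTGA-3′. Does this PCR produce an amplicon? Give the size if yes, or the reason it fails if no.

No product — primer 2 has no binding site in the template.

Primer 2 (ACGAACTGA) does not match the top strand, and its reverse complement TCAGTTCGT does not match either.
With no annealing site for primer 2, no amplification occurs.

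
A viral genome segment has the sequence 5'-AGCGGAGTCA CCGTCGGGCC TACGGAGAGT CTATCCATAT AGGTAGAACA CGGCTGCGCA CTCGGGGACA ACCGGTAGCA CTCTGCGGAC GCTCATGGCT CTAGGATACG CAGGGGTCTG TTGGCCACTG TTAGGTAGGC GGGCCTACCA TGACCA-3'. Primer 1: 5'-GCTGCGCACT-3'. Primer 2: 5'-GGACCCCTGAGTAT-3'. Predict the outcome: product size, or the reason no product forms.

No product — primer 2 has no binding site in the template.

Primer 2 (GGACCCCTGAGTAT) does not match the top strand, and its reverse complement ATACTCAGGGGTCC does not match either.
With no annealing site for primer 2, no amplification occurs.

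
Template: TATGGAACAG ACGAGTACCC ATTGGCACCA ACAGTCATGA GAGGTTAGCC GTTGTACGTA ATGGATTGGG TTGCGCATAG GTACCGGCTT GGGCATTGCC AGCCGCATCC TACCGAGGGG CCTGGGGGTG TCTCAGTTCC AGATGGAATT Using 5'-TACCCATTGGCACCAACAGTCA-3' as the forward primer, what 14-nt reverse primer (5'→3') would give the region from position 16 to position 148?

5'-TTCCATCTGGAACT-3'

The product's 3' end on the top strand is position 148.
The reverse primer anneals to the top strand over positions 135–148, i.e. to AGTTCCAGATGGAA.
Its sequence written 5'→3' is the reverse complement: TTCCATCTGGAACT.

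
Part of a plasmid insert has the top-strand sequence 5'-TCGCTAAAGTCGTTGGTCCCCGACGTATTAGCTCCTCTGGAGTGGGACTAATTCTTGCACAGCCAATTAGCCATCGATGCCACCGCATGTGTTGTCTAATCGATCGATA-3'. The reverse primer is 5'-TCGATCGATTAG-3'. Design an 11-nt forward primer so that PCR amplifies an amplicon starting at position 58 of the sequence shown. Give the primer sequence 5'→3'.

The reverse primer's reverse complement CTAATCGATCGA matches the template at positions 96–107; the product starts at position 58.
The forward primer is identical to the top strand over positions 58–68: CACAGCCAATT.

5'-CACAGCCAATT-3'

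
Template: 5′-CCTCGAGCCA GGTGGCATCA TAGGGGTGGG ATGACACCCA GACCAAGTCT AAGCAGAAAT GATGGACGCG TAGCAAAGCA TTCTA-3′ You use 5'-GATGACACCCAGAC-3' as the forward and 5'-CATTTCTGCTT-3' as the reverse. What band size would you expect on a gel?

Forward primer GATGACACCCAGAC is found on the top strand at positions 30–43.
Reverse complement of the reverse primer: AAGCAGAAATG. This occurs on the top strand at positions 51–61.
Product length = (reverse-primer end) − (forward-primer start) + 1 = 61 − 30 + 1 = 32 bp.

32 bp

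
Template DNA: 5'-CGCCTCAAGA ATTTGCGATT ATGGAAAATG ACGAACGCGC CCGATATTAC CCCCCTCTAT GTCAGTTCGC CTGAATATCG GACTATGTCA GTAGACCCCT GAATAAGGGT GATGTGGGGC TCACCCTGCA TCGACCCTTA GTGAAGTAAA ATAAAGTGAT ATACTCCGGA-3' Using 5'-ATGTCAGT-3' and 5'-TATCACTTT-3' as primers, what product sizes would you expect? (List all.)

The forward primer ATGTCAGT matches the top strand at positions 59–66, 85–92.
The reverse primer's reverse complement is AAAGTGATA, matching at positions 153–161.
Each forward site pairs with the reverse site to give a product ending at position 161: sizes 103, 77 bp.

103 bp, 77 bp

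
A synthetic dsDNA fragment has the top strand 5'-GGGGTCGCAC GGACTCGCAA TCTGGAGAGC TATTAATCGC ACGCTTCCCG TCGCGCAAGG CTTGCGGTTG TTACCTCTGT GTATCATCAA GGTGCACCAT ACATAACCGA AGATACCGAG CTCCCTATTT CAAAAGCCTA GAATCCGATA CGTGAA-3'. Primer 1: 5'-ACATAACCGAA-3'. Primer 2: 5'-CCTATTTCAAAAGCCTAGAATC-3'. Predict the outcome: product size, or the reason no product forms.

No product — both primers anneal to the same strand and extend in the same direction.

Primer 1 (ACATAACCGAA) matches the top strand at positions 101–111 (3' end points downstream).
Primer 2 (CCTATTTCAAAAGCCTAGAATC) also matches the top strand directly, at positions 124–145 — its reverse complement GATTCTAGGCTTTTGAAATAGG is not present.
Both primers anneal to the bottom strand with 3' ends pointing the same way, so neither can prime synthesis back toward the other.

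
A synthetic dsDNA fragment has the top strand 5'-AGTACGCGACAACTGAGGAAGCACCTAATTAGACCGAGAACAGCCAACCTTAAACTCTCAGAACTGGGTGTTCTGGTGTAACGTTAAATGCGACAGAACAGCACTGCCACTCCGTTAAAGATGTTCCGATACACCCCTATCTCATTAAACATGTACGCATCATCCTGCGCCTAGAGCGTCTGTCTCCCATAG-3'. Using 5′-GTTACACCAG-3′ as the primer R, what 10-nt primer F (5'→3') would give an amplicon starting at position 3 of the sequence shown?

5'-TACGCGACAA-3'

The reverse primer's reverse complement CTGGTGTAAC matches the template at positions 73–82; the product starts at position 3.
The forward primer is identical to the top strand over positions 3–12: TACGCGACAA.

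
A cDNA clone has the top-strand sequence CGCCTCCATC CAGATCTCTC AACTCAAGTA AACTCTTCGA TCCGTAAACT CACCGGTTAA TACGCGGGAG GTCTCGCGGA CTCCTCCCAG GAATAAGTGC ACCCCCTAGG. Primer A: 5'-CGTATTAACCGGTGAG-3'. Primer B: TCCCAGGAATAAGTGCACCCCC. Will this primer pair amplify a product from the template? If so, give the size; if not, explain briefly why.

No product — the primers' 3' ends point away from each other.

Primer A (CGTATTAACCGGTGAG) has reverse complement CTCACCGGTTAATACG, which matches the top strand at positions 49–64; primer A anneals to the top strand there with its 3' end pointing upstream toward position 49.
Primer B (TCCCAGGAATAAGTGCACCCCC) matches the top strand directly at positions 85–106; it anneals to the bottom strand with its 3' end pointing downstream toward position 106.
The 3' ends diverge (primer A extends toward position 1, primer B toward position 110), so the primers never converge on a shared product.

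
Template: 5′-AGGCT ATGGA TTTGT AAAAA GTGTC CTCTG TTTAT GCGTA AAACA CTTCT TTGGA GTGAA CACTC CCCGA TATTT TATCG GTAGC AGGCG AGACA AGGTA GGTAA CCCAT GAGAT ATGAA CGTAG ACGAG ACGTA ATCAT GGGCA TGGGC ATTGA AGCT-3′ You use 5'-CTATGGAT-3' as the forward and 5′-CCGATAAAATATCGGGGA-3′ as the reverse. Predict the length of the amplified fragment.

Scanning the template, CTATGGAT occurs at positions 4–11; this primer anneals to the bottom strand there with its 3' end pointing downstream.
Reverse complement of the reverse primer: TCCCCGATATTTTATCGG. This occurs on the top strand at positions 64–81.
The product runs from position 4 to position 81, so its length is 81 − 4 + 1 = 78 bp.

78 bp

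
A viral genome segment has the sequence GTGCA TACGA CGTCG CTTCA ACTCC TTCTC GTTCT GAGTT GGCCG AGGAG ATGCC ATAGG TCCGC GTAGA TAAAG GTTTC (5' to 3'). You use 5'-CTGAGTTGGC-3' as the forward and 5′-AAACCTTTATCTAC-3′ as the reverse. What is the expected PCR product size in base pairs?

46 bp

Forward primer CTGAGTTGGC is found on the top strand at positions 34–43.
The reverse primer's reverse complement is GTAGATAAAGGTTT, which matches the template at positions 66–79.
Product length = (reverse-primer end) − (forward-primer start) + 1 = 79 − 34 + 1 = 46 bp.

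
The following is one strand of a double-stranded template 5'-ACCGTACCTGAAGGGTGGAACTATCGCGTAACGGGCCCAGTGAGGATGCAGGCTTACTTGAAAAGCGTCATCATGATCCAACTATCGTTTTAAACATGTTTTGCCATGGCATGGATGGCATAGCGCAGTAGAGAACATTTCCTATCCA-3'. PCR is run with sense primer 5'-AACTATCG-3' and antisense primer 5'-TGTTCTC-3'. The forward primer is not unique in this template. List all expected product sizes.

The forward primer AACTATCG matches the top strand at positions 19–26, 80–87.
The reverse primer's reverse complement is GAGAACA, matching at positions 131–137.
Each forward site pairs with the reverse site to give a product ending at position 137: sizes 119, 58 bp.

119 bp, 58 bp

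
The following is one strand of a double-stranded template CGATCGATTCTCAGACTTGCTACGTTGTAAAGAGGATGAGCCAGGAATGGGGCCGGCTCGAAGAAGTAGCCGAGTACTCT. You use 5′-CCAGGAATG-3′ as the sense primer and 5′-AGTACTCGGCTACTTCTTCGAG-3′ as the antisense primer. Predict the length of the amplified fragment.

The forward primer matches the template at positions 41–49.
Taking the reverse complement of AGTACTCGGCTACTTCTTCGAG gives CTCGAAGAAGTAGCCGAGTACT, found at positions 57–78 on the template; the primer anneals here to the top strand with its 3' end pointing upstream.
The product runs from position 41 to position 78, so its length is 78 − 41 + 1 = 38 bp.

38 bp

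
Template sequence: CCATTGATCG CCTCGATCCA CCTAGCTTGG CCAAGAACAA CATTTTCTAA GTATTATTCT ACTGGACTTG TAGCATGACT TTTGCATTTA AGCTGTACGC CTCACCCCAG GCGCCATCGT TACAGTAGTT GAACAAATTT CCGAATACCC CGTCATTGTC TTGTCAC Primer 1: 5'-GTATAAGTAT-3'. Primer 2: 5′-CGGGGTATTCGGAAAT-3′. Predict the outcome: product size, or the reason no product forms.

No product — primer 1 has no binding site in the template.

Primer 1 (GTATAAGTAT) does not match the top strand, and its reverse complement ATACTTATAC does not match either.
With no annealing site for primer 1, no amplification occurs.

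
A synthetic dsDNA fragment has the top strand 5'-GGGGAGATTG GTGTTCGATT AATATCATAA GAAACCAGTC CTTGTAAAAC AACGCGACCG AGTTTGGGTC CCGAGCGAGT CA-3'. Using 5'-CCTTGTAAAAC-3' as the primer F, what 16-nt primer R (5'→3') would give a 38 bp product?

The forward primer binds at positions 40–50, so a 38 bp product ends at position 40 + 38 − 1 = 77.
The reverse primer anneals to the top strand over positions 62–77, i.e. to GTTTGGGTCCCGAGCG.
Its sequence written 5'→3' is the reverse complement: CGCTCGGGACCCAAAC.

5'-CGCTCGGGACCCAAAC-3'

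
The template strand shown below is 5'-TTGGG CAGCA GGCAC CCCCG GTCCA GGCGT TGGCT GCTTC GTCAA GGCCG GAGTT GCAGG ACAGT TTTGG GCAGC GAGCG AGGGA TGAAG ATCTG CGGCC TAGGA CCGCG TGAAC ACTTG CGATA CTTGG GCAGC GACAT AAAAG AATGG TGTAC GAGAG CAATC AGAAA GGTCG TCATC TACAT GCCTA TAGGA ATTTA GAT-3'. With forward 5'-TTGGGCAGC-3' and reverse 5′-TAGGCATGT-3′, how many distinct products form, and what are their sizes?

The forward primer TTGGGCAGC matches the top strand at positions 1–9, 67–75, 127–135.
The reverse primer's reverse complement is ACATGCCTA, matching at positions 182–190.
Each forward site pairs with the reverse site to give a product ending at position 190: sizes 190, 124, 64 bp.

Three products: 190 bp, 124 bp, 64 bp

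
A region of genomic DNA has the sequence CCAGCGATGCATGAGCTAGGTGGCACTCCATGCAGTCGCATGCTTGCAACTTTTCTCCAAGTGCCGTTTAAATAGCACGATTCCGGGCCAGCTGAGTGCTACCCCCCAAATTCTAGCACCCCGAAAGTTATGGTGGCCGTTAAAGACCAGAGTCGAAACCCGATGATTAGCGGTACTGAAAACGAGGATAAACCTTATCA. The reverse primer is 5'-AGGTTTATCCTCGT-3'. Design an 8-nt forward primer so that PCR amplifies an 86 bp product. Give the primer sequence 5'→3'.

The reverse primer's reverse complement ACGAGGATAAACCT matches the template at positions 182–195, so the product ends at position 195.
An 86 bp product then starts at position 195 − 86 + 1 = 110.
The forward primer is identical to the top strand there: ATTCTAGC.

5'-ATTCTAGC-3'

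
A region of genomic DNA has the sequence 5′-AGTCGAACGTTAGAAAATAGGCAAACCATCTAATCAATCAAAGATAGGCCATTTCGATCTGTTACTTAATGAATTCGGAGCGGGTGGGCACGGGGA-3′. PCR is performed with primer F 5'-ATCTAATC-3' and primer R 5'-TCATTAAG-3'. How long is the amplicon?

Forward primer ATCTAATC is found on the top strand at positions 28–35.
The reverse primer's reverse complement is CTTAATGA, which matches the template at positions 65–72.
The product runs from position 28 to position 72, so its length is 72 − 28 + 1 = 45 bp.

45 bp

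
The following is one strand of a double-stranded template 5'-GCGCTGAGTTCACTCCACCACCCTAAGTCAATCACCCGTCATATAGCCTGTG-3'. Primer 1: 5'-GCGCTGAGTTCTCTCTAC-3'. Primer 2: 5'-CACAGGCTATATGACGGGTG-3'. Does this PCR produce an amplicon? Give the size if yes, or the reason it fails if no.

No product — primer 1 has no binding site in the template.

Primer 1 (GCGCTGAGTTCTCTCTAC) does not match the top strand, and its reverse complement GTAGAGAGAACTCAGCGC does not match either.
With no annealing site for primer 1, no amplification occurs.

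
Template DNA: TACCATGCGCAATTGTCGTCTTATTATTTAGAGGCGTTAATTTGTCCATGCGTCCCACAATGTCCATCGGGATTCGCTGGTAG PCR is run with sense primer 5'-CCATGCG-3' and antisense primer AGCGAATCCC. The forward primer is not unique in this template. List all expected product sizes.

76 bp, 33 bp

The forward primer CCATGCG matches the top strand at positions 3–9, 46–52.
The reverse primer's reverse complement is GGGATTCGCT, matching at positions 69–78.
Each forward site pairs with the reverse site to give a product ending at position 78: sizes 76, 33 bp.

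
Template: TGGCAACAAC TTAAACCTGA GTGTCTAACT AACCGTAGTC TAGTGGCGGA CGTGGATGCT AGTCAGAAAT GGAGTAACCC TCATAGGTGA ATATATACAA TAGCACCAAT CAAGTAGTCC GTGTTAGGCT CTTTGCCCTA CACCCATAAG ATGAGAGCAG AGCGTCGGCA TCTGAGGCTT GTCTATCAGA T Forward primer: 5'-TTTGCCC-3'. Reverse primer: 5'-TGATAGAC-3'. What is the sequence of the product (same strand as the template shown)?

5'-TTTGCCCTACACCCATAAGATGAGAGCAGAGCGTCGGCATCTGAGGCTTGTCTATCA-3'

The forward primer matches the template at positions 132–138.
Taking the reverse complement of TGATAGAC gives GTCTATCA, found at positions 181–188 on the template; the primer anneals here to the top strand with its 3' end pointing upstream.
The product is the template from position 132 through 188 (57 bp).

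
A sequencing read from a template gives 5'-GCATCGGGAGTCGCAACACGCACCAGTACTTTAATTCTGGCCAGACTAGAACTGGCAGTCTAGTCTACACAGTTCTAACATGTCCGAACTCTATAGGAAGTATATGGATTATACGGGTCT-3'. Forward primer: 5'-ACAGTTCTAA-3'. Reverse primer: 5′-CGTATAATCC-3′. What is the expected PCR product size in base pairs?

Forward primer ACAGTTCTAA is found on the top strand at positions 69–78.
Reverse complement of the reverse primer: GGATTATACG. This occurs on the top strand at positions 106–115.
Product length = (reverse-primer end) − (forward-primer start) + 1 = 115 − 69 + 1 = 47 bp.

47 bp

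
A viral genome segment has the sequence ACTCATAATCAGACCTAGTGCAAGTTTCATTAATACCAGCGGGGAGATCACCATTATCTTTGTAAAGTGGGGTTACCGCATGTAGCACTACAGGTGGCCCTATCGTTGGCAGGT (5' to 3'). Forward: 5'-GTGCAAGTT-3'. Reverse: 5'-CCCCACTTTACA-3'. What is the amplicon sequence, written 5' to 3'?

Scanning the template, GTGCAAGTT occurs at positions 18–26; this primer anneals to the bottom strand there with its 3' end pointing downstream.
Reverse complement of the reverse primer: TGTAAAGTGGGG. This occurs on the top strand at positions 61–72.
The product is the template from position 18 through 72 (55 bp).

5'-GTGCAAGTTTCATTAATACCAGCGGGGAGATCACCATTATCTTTGTAAAGTGGGG-3'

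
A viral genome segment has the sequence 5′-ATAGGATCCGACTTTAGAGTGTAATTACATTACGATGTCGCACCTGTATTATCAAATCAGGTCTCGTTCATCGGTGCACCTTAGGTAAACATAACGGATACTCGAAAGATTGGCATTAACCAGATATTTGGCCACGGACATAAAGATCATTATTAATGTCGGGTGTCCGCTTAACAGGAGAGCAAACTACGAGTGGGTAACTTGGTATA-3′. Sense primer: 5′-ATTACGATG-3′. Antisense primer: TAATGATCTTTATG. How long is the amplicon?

124 bp

Scanning the template, ATTACGATG occurs at positions 29–37; this primer anneals to the bottom strand there with its 3' end pointing downstream.
Taking the reverse complement of TAATGATCTTTATG gives CATAAAGATCATTA, found at positions 139–152 on the template; the primer anneals here to the top strand with its 3' end pointing upstream.
Amplicon spans positions 29–152: 124 bp.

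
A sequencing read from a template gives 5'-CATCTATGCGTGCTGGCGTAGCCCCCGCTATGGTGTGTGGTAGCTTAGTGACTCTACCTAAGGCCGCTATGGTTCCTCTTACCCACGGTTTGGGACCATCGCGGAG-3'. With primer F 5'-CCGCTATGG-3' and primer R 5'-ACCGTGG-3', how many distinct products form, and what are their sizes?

The forward primer CCGCTATGG matches the top strand at positions 25–33, 64–72.
The reverse primer's reverse complement is CCACGGT, matching at positions 83–89.
Each forward site pairs with the reverse site to give a product ending at position 89: sizes 65, 26 bp.

Two products: 65 bp, 26 bp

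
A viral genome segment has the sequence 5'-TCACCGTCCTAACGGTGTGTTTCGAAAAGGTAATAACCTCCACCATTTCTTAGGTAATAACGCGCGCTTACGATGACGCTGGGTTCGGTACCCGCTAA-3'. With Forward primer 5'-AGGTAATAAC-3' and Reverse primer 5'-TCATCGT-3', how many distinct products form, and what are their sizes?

The forward primer AGGTAATAAC matches the top strand at positions 28–37, 52–61.
The reverse primer's reverse complement is ACGATGA, matching at positions 70–76.
Each forward site pairs with the reverse site to give a product ending at position 76: sizes 49, 25 bp.

Two products: 49 bp, 25 bp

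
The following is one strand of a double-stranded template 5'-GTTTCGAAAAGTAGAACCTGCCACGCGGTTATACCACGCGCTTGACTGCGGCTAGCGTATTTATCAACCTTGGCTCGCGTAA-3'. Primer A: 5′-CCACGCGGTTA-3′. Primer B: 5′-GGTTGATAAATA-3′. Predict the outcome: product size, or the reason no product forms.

Primer A (CCACGCGGTTA) matches the top strand at positions 21–31; it acts as a forward primer.
Primer B's reverse complement is TATTTATCAACC, matching the top strand at positions 58–69; it acts as a reverse primer.
The 3' ends face each other across positions 21–69, giving a 49 bp product.

Yes — a 49 bp product.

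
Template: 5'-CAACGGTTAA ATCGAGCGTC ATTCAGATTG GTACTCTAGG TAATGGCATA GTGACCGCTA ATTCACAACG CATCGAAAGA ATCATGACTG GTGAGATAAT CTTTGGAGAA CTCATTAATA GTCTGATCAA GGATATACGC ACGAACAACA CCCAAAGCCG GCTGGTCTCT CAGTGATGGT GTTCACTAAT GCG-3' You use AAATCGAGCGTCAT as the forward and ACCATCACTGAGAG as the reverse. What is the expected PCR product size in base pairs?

Scanning the template, AAATCGAGCGTCAT occurs at positions 9–22; this primer anneals to the bottom strand there with its 3' end pointing downstream.
Reverse complement of the reverse primer: CTCTCAGTGATGGT. This occurs on the top strand at positions 167–180.
Product length = (reverse-primer end) − (forward-primer start) + 1 = 180 − 9 + 1 = 172 bp.

172 bp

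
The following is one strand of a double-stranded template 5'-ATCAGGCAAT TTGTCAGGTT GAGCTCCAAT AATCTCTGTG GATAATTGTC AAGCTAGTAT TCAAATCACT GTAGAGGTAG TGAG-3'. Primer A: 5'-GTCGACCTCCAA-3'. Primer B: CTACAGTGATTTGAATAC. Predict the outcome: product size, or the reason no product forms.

Primer A (GTCGACCTCCAA) does not match the top strand, and its reverse complement TTGGAGGTCGAC does not match either.
With no annealing site for primer A, no amplification occurs.

No product — primer A has no binding site in the template.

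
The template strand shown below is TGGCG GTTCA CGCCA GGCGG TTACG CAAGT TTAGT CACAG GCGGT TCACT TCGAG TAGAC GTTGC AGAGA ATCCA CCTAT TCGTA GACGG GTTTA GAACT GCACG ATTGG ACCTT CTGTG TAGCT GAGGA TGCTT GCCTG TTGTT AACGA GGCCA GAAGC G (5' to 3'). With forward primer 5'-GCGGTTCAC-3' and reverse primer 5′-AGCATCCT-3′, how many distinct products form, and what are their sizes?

The forward primer GCGGTTCAC matches the top strand at positions 3–11, 41–49.
The reverse primer's reverse complement is AGGATGCT, matching at positions 127–134.
Each forward site pairs with the reverse site to give a product ending at position 134: sizes 132, 94 bp.

Two products: 132 bp, 94 bp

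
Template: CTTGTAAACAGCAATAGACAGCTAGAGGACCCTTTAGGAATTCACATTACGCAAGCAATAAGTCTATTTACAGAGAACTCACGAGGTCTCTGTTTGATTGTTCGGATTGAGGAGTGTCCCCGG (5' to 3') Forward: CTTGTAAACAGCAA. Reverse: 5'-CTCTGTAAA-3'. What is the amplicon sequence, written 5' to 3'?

5'-CTTGTAAACAGCAATAGACAGCTAGAGGACCCTTTAGGAATTCACATTACGCAAGCAATAAGTCTATTTACAGAG-3'

The forward primer matches the template at positions 1–14.
Reverse complement of the reverse primer: TTTACAGAG. This occurs on the top strand at positions 67–75.
The product is the template from position 1 through 75 (75 bp).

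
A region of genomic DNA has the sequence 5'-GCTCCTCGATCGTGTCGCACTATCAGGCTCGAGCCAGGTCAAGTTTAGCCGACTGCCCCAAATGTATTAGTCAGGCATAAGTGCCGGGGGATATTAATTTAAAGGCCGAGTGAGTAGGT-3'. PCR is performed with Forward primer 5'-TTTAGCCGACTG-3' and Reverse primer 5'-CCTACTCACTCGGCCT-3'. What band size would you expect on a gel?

75 bp

Scanning the template, TTTAGCCGACTG occurs at positions 44–55; this primer anneals to the bottom strand there with its 3' end pointing downstream.
The reverse primer's reverse complement is AGGCCGAGTGAGTAGG, which matches the template at positions 103–118.
The product runs from position 44 to position 118, so its length is 118 − 44 + 1 = 75 bp.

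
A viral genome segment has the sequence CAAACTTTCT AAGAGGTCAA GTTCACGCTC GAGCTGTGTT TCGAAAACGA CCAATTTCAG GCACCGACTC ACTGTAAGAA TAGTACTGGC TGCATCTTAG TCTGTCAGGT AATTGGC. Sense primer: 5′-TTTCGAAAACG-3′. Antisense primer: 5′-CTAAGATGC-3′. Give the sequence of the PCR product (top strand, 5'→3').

5'-TTTCGAAAACGACCAATTTCAGGCACCGACTCACTGTAAGAATAGTACTGGCTGCATCTTAG-3'

The forward primer matches the template at positions 39–49.
Reverse complement of the reverse primer: GCATCTTAG. This occurs on the top strand at positions 92–100.
The product is the template from position 39 through 100 (62 bp).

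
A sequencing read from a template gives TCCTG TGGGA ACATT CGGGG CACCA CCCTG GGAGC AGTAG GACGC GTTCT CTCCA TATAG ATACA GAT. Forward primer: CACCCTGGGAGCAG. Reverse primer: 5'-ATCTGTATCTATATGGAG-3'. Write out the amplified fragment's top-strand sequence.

5'-CACCCTGGGAGCAGTAGGACGCGTTCTCTCCATATAGATACAGAT-3'

Scanning the template, CACCCTGGGAGCAG occurs at positions 24–37; this primer anneals to the bottom strand there with its 3' end pointing downstream.
Reverse complement of the reverse primer: CTCCATATAGATACAGAT. This occurs on the top strand at positions 51–68.
The product is the template from position 24 through 68 (45 bp).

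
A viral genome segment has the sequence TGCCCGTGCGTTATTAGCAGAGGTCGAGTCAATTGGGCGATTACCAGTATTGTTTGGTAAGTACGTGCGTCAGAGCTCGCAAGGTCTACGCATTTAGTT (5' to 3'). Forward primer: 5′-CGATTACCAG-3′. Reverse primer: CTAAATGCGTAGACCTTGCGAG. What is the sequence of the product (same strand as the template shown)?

The forward primer matches the template at positions 38–47.
Taking the reverse complement of CTAAATGCGTAGACCTTGCGAG gives CTCGCAAGGTCTACGCATTTAG, found at positions 76–97 on the template; the primer anneals here to the top strand with its 3' end pointing upstream.
The product is the template from position 38 through 97 (60 bp).

5'-CGATTACCAGTATTGTTTGGTAAGTACGTGCGTCAGAGCTCGCAAGGTCTACGCATTTAG-3'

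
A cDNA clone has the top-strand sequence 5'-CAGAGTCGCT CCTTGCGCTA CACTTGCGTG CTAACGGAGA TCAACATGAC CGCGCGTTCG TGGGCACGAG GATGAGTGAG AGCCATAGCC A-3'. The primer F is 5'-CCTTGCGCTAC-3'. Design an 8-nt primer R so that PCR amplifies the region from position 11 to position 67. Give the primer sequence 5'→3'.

5'-GTGCCCAC-3'

The product's 3' end on the top strand is position 67.
The reverse primer anneals to the top strand over positions 60–67, i.e. to GTGGGCAC.
Its sequence written 5'→3' is the reverse complement: GTGCCCAC.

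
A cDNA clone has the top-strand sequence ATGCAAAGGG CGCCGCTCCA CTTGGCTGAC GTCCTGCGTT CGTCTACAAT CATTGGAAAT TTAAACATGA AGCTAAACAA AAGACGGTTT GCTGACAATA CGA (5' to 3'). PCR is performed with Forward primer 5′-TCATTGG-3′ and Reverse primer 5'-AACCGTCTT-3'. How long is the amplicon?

The forward primer matches the template at positions 50–56.
Reverse complement of the reverse primer: AAGACGGTT. This occurs on the top strand at positions 81–89.
Product length = (reverse-primer end) − (forward-primer start) + 1 = 89 − 50 + 1 = 40 bp.

40 bp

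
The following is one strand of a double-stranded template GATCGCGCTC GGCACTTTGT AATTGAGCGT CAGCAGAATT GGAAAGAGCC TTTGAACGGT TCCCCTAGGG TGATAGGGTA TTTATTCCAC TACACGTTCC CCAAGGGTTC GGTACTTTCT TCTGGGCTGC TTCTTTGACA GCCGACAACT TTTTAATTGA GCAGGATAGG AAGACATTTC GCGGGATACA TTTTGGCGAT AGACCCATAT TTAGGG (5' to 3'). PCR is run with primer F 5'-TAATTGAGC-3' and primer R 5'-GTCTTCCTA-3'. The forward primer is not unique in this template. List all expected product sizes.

156 bp, 22 bp

The forward primer TAATTGAGC matches the top strand at positions 20–28, 154–162.
The reverse primer's reverse complement is TAGGAAGAC, matching at positions 167–175.
Each forward site pairs with the reverse site to give a product ending at position 175: sizes 156, 22 bp.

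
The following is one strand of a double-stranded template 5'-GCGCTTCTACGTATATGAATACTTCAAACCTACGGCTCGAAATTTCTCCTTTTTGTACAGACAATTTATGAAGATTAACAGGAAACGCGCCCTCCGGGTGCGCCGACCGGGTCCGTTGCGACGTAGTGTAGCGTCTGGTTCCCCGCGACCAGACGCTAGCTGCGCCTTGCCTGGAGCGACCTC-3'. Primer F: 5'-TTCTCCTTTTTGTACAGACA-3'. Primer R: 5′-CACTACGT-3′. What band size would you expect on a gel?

85 bp

Forward primer TTCTCCTTTTTGTACAGACA is found on the top strand at positions 44–63.
The reverse primer's reverse complement is ACGTAGTG, which matches the template at positions 121–128.
Product length = (reverse-primer end) − (forward-primer start) + 1 = 128 − 44 + 1 = 85 bp.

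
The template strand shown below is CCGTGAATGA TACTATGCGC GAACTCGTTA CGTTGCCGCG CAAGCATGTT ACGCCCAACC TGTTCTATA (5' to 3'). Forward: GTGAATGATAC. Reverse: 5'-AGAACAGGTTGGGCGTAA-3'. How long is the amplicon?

Scanning the template, GTGAATGATAC occurs at positions 3–13; this primer anneals to the bottom strand there with its 3' end pointing downstream.
Taking the reverse complement of AGAACAGGTTGGGCGTAA gives TTACGCCCAACCTGTTCT, found at positions 49–66 on the template; the primer anneals here to the top strand with its 3' end pointing upstream.
The product runs from position 3 to position 66, so its length is 66 − 3 + 1 = 64 bp.

64 bp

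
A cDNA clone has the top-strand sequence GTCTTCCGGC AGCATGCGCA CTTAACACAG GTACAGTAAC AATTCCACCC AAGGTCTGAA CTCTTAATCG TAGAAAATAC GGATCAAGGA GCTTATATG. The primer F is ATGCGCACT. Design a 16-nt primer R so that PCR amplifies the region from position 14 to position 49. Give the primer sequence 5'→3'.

The product's 3' end on the top strand is position 49.
The reverse primer anneals to the top strand over positions 34–49, i.e. to CAGTAACAATTCCACC.
Its sequence written 5'→3' is the reverse complement: GGTGGAATTGTTACTG.

5'-GGTGGAATTGTTACTG-3'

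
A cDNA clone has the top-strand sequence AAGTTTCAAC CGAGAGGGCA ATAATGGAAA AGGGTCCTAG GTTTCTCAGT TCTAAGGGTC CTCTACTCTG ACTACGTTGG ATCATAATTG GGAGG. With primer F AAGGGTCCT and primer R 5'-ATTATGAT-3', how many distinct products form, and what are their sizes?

Two products: 59 bp, 35 bp

The forward primer AAGGGTCCT matches the top strand at positions 30–38, 54–62.
The reverse primer's reverse complement is ATCATAAT, matching at positions 81–88.
Each forward site pairs with the reverse site to give a product ending at position 88: sizes 59, 35 bp.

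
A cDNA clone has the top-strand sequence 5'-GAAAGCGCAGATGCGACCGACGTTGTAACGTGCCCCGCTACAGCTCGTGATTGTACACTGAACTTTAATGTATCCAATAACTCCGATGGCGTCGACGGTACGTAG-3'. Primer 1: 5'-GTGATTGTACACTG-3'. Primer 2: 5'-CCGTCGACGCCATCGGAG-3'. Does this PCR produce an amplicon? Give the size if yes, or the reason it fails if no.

Primer 1 (GTGATTGTACACTG) matches the top strand at positions 47–60; it acts as a forward primer.
Primer 2's reverse complement is CTCCGATGGCGTCGACGG, matching the top strand at positions 81–98; it acts as a reverse primer.
The 3' ends face each other across positions 47–98, giving a 52 bp product.

Yes — a 52 bp product.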